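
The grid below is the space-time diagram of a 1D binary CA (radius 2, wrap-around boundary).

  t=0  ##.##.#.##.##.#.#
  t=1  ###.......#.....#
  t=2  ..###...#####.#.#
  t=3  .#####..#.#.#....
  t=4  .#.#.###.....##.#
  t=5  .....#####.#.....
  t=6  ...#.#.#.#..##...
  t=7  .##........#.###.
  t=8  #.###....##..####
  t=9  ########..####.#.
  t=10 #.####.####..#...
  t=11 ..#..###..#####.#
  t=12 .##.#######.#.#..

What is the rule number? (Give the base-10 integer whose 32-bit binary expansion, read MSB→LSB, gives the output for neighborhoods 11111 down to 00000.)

  [31] ##### => #  t=2,i=10
  [30] ####. => .  t=1,i=1
  [29] ###.# => #  t=0,i=1
  [28] ###.. => #  t=1,i=2
  [27] ##.## => #  t=0,i=2
  [26] ##.#. => .  t=0,i=5
  [25] ##..# => #  t=3,i=6
  [24] ##... => #  t=1,i=3
  [23] #.### => #  t=0,i=16
  [22] #.##. => .  t=0,i=3
  [21] #.#.# => .  t=0,i=6
  [20] #.#.. => .  t=2,i=16
  [19] #..## => #  t=2,i=1
  [18] #..#. => #  t=3,i=7
  [17] #...# => .  t=2,i=6
  [16] #.... => #  t=1,i=4
  [15] .#### => .  t=1,i=0
  [14] .###. => #  t=0,i=0
  [13] .##.# => .  t=0,i=4
  [12] .##.. => #  t=6,i=13
  [11] .#.## => .  t=0,i=7
  [10] .#.#. => .  t=2,i=15
  [9] .#..# => .  t=2,i=0
  [8] .#... => #  t=1,i=11
  [7] ..### => #  t=1,i=16
  [6] ..##. => .  t=4,i=13
  [5] ..#.# => .  t=3,i=8
  [4] ..#.. => #  t=1,i=10
  [3] ...## => .  t=1,i=15
  [2] ...#. => #  t=1,i=9
  [1] ....# => #  t=1,i=8
  [0] ..... => .  t=1,i=5
  bits 10111011100011010101000110010110 = 3146600854

3146600854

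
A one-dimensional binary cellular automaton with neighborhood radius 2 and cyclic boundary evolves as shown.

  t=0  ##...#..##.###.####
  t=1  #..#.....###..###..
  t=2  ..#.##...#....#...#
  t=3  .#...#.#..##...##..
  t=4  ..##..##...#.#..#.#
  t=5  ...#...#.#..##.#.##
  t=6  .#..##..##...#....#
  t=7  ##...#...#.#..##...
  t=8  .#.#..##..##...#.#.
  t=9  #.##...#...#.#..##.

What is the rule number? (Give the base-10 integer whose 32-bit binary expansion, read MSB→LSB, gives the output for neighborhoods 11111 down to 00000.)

1217901952

  #####|.  b31=0 t=0,i=17
  ####.|#  b30=1 t=0,i=0
  ###.#|.  b29=0 t=0,i=13
  ###..|.  b28=0 t=0,i=1
  ##.##|#  b27=1 t=0,i=10
  ##.#.|.  b26=0 t=5,i=14
  ##..#|.  b25=0 t=1,i=12
  ##...|.  b24=0 t=0,i=2
  #.###|#  b23=1 t=0,i=11
  #.##.|.  b22=0 t=2,i=4
  #.#.#|.  b21=0 t=5,i=15
  #.#..|#  b20=1 t=3,i=7
  #..##|.  b19=0 t=0,i=7
  #..#.|#  b18=1 t=1,i=2
  #...#|#  b17=1 t=0,i=3
  #....|#  b16=1 t=1,i=5
  .####|#  b15=1 t=0,i=16
  .###.|.  b14=0 t=0,i=12
  .##.#|#  b13=1 t=0,i=9
  .##..|#  b12=1 t=2,i=5
  .#.##|.  b11=0 t=2,i=3
  .#.#.|#  b10=1 t=3,i=6
  .#..#|.  b9=0 t=0,i=6
  .#...|#  b8=1 t=1,i=4
  ..###|#  b7=1 t=1,i=9
  ..##.|.  b6=0 t=0,i=8
  ..#.#|.  b5=0 t=2,i=2
  ..#..|.  b4=0 t=0,i=5
  ...##|.  b3=0 t=1,i=8
  ...#.|.  b2=0 t=0,i=4
  ....#|.  b1=0 t=1,i=7
  .....|.  b0=0 t=1,i=6
  bits 01001000100101111011010110000000 = 1217901952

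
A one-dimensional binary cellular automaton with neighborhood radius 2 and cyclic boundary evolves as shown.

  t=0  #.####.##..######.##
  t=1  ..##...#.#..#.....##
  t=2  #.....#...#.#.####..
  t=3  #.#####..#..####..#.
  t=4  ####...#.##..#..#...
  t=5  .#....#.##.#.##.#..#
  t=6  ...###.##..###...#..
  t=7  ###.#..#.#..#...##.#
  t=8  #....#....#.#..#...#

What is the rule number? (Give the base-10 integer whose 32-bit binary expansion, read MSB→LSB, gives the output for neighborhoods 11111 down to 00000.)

48351775

  ##### -> .   bit 31 = 0  t=0,i=13
  ####. -> .   bit 30 = 0  t=0,i=4
  ###.# -> .   bit 29 = 0  t=0,i=0
  ###.. -> .   bit 28 = 0  t=2,i=17
  ##.## -> .   bit 27 = 0  t=0,i=1
  ##.#. -> .   bit 26 = 0  t=5,i=10
  ##..# -> #   bit 25 = 1  t=0,i=9
  ##... -> .   bit 24 = 0  t=1,i=4
  #.### -> #   bit 23 = 1  t=0,i=2
  #.##. -> #   bit 22 = 1  t=0,i=7
  #.#.# -> #   bit 21 = 1  t=2,i=12
  #.#.. -> .   bit 20 = 0  t=1,i=9
  #..## -> .   bit 19 = 0  t=0,i=10
  #..#. -> .   bit 18 = 0  t=1,i=11
  #...# -> .   bit 17 = 0  t=1,i=5
  #.... -> #   bit 16 = 1  t=1,i=14
  .#### -> #   bit 15 = 1  t=0,i=3
  .###. -> #   bit 14 = 1  t=0,i=19
  .##.# -> .   bit 13 = 0  t=5,i=9
  .##.. -> .   bit 12 = 0  t=0,i=8
  .#.## -> #   bit 11 = 1  t=2,i=13
  .#.#. -> .   bit 10 = 0  t=1,i=8
  .#..# -> #   bit 9 = 1  t=1,i=10
  .#... -> .   bit 8 = 0  t=1,i=13
  ..### -> .   bit 7 = 0  t=0,i=11
  ..##. -> .   bit 6 = 0  t=1,i=2
  ..#.# -> .   bit 5 = 0  t=1,i=7
  ..#.. -> #   bit 4 = 1  t=1,i=12
  ...## -> #   bit 3 = 1  t=1,i=17
  ...#. -> #   bit 2 = 1  t=1,i=6
  ....# -> #   bit 1 = 1  t=1,i=16
  ..... -> #   bit 0 = 1  t=1,i=15
  bits 00000010111000011100101000011111 = 48351775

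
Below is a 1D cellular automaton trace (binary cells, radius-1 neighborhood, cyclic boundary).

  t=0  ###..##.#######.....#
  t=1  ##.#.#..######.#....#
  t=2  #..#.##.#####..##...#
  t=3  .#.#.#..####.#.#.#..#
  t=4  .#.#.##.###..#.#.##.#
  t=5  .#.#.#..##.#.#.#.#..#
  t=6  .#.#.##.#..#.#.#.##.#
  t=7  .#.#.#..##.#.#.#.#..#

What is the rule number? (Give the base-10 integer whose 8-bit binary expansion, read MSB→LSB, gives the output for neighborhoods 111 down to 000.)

156

  nb ###: next=#  (t=0,i=0, bit7=1)
  nb ##.: next=.  (t=0,i=2, bit6=0)
  nb #.#: next=.  (t=0,i=7, bit5=0)
  nb #..: next=#  (t=0,i=3, bit4=1)
  nb .##: next=#  (t=0,i=5, bit3=1)
  nb .#.: next=#  (t=1,i=3, bit2=1)
  nb ..#: next=.  (t=0,i=4, bit1=0)
  nb ...: next=.  (t=0,i=16, bit0=0)
  bits 10011100 = 156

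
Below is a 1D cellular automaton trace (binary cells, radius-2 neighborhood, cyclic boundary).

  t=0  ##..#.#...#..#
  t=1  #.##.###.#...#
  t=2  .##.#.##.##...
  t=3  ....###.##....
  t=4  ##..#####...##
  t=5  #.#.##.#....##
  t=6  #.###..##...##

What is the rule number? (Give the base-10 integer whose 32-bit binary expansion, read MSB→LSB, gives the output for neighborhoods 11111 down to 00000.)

  [31] ##### => .  t=4,i=6
  [30] ####. => #  t=4,i=0
  [29] ###.# => #  t=1,i=7
  [28] ###.. => .  t=0,i=1
  [27] ##.## => #  t=1,i=1
  [26] ##.#. => .  t=1,i=8
  [25] ##..# => #  t=0,i=2
  [24] ##... => .  t=2,i=11
  [23] #.### => .  t=1,i=5
  [22] #.##. => #  t=1,i=2
  [21] #.#.# => #  t=2,i=4
  [20] #.#.. => #  t=0,i=6
  [19] #..## => .  t=0,i=12
  [18] #..#. => #  t=0,i=3
  [17] #...# => .  t=0,i=8
  [16] #.... => .  t=2,i=12
  [15] .#### => #  t=4,i=5
  [14] .###. => #  t=0,i=0
  [13] .##.# => .  t=1,i=0
  [12] .##.. => .  t=2,i=10
  [11] .#.## => #  t=2,i=5
  [10] .#.#. => #  t=0,i=5
  [9] .#..# => .  t=0,i=11
  [8] .#... => #  t=0,i=7
  [7] ..### => #  t=0,i=13
  [6] ..##. => .  t=1,i=13
  [5] ..#.# => .  t=0,i=4
  [4] ..#.. => .  t=0,i=10
  [3] ...## => .  t=1,i=12
  [2] ...#. => #  t=0,i=9
  [1] ....# => .  t=2,i=13
  [0] ..... => #  t=3,i=0
  bits 01101010011101001100110110000101 = 1786039685

1786039685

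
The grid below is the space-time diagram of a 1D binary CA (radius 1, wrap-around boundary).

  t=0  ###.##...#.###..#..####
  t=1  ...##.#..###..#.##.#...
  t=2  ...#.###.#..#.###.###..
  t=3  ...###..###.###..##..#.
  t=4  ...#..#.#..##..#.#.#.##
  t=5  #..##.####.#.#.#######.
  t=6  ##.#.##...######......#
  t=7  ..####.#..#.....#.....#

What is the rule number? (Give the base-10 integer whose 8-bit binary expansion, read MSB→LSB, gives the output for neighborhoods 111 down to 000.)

60

  nb ###: next=.  (t=0,i=0, bit7=0)
  nb ##.: next=.  (t=0,i=2, bit6=0)
  nb #.#: next=#  (t=0,i=3, bit5=1)
  nb #..: next=#  (t=0,i=6, bit4=1)
  nb .##: next=#  (t=0,i=4, bit3=1)
  nb .#.: next=#  (t=0,i=9, bit2=1)
  nb ..#: next=.  (t=0,i=8, bit1=0)
  nb ...: next=.  (t=0,i=7, bit0=0)
  bits 00111100 = 60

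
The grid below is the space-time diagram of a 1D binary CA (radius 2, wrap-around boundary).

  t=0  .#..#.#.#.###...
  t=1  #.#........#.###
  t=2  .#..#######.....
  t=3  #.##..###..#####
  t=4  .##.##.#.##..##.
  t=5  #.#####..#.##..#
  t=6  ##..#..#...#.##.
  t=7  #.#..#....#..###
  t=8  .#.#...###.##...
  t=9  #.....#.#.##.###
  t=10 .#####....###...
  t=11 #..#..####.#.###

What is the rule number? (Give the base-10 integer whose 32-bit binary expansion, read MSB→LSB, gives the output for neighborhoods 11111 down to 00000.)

2403951119

  ##### -> #   bit 31 = 1  t=2,i=6
  ####. -> .   bit 30 = 0  t=1,i=15
  ###.# -> .   bit 29 = 0  t=1,i=0
  ###.. -> .   bit 28 = 0  t=0,i=12
  ##.## -> #   bit 27 = 1  t=3,i=1
  ##.#. -> #   bit 26 = 1  t=1,i=1
  ##..# -> #   bit 25 = 1  t=3,i=4
  ##... -> #   bit 24 = 1  t=0,i=13
  #.### -> .   bit 23 = 0  t=0,i=10
  #.##. -> #   bit 22 = 1  t=3,i=2
  #.#.# -> .   bit 21 = 0  t=0,i=6
  #.#.. -> .   bit 20 = 0  t=1,i=2
  #..## -> #   bit 19 = 1  t=2,i=3
  #..#. -> .   bit 18 = 0  t=0,i=3
  #...# -> .   bit 17 = 0  t=6,i=9
  #.... -> #   bit 16 = 1  t=0,i=14
  .#### -> .   bit 15 = 0  t=1,i=14
  .###. -> #   bit 14 = 1  t=0,i=11
  .##.# -> #   bit 13 = 1  t=4,i=2
  .##.. -> .   bit 12 = 0  t=3,i=3
  .#.## -> .   bit 11 = 0  t=0,i=9
  .#.#. -> .   bit 10 = 0  t=0,i=5
  .#..# -> #   bit 9 = 1  t=0,i=2
  .#... -> .   bit 8 = 0  t=1,i=3
  ..### -> .   bit 7 = 0  t=2,i=4
  ..##. -> .   bit 6 = 0  t=4,i=1
  ..#.# -> .   bit 5 = 0  t=0,i=4
  ..#.. -> .   bit 4 = 0  t=0,i=1
  ...## -> #   bit 3 = 1  t=8,i=6
  ...#. -> #   bit 2 = 1  t=0,i=0
  ....# -> #   bit 1 = 1  t=0,i=15
  ..... -> #   bit 0 = 1  t=1,i=5
  bits 10001111010010010110001000001111 = 2403951119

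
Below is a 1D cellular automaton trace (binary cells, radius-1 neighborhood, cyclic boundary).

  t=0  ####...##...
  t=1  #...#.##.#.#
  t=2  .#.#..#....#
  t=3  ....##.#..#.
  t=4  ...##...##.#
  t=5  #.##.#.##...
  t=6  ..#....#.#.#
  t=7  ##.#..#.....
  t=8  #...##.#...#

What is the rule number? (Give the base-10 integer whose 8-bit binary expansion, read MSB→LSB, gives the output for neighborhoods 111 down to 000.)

  ###|.  b7=0 t=0,i=1
  ##.|.  b6=0 t=0,i=3
  #.#|.  b5=0 t=1,i=5
  #..|#  b4=1 t=0,i=4
  .##|#  b3=1 t=0,i=0
  .#.|.  b2=0 t=1,i=4
  ..#|#  b1=1 t=0,i=6
  ...|.  b0=0 t=0,i=5
  bits 00011010 = 26

26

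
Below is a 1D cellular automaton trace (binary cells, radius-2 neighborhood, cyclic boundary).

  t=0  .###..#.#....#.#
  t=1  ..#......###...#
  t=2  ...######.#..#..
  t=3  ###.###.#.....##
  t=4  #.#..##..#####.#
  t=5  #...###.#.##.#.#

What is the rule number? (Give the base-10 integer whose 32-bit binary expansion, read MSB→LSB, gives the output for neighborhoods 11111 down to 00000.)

  nb #####: next=#  (t=2,i=5, bit31=1)
  nb ####.: next=.  (t=2,i=7, bit30=0)
  nb ###.#: next=#  (t=2,i=8, bit29=1)
  nb ###..: next=.  (t=0,i=3, bit28=0)
  nb ##.##: next=.  (t=3,i=3, bit27=0)
  nb ##.#.: next=.  (t=2,i=9, bit26=0)
  nb ##..#: next=.  (t=0,i=4, bit25=0)
  nb ##...: next=.  (t=1,i=12, bit24=0)
  nb #.###: next=.  (t=0,i=1, bit23=0)
  nb #.##.: next=#  (t=4,i=15, bit22=1)
  nb #.#.#: next=#  (t=0,i=15, bit21=1)
  nb #.#..: next=.  (t=0,i=8, bit20=0)
  nb #..##: next=#  (t=4,i=4, bit19=1)
  nb #..#.: next=.  (t=0,i=5, bit18=0)
  nb #...#: next=#  (t=1,i=13, bit17=1)
  nb #....: next=#  (t=0,i=10, bit16=1)
  nb .####: next=#  (t=2,i=4, bit15=1)
  nb .###.: next=#  (t=0,i=2, bit14=1)
  nb .##.#: next=#  (t=4,i=0, bit13=1)
  nb .##..: next=#  (t=4,i=6, bit12=1)
  nb .#.##: next=.  (t=0,i=0, bit11=0)
  nb .#.#.: next=.  (t=0,i=7, bit10=0)
  nb .#..#: next=.  (t=1,i=0, bit9=0)
  nb .#...: next=#  (t=0,i=9, bit8=1)
  nb ..###: next=.  (t=1,i=9, bit7=0)
  nb ..##.: next=#  (t=4,i=5, bit6=1)
  nb ..#.#: next=.  (t=0,i=6, bit5=0)
  nb ..#..: next=.  (t=1,i=2, bit4=0)
  nb ...##: next=#  (t=1,i=8, bit3=1)
  nb ...#.: next=.  (t=0,i=12, bit2=0)
  nb ....#: next=#  (t=0,i=11, bit1=1)
  nb .....: next=#  (t=1,i=5, bit0=1)
  bits 10100000011010111111000101001011 = 2691428683

2691428683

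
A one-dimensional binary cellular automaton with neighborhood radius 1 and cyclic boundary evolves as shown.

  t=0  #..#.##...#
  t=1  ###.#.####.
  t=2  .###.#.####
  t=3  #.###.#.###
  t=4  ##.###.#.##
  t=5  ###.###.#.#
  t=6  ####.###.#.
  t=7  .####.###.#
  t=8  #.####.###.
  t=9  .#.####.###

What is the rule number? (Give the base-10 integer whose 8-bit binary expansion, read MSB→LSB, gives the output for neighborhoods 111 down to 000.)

243

  ### -> #   bit 7 = 1  t=1,i=1
  ##. -> #   bit 6 = 1  t=0,i=0
  #.# -> #   bit 5 = 1  t=0,i=4
  #.. -> #   bit 4 = 1  t=0,i=1
  .## -> .   bit 3 = 0  t=0,i=5
  .#. -> .   bit 2 = 0  t=0,i=3
  ..# -> #   bit 1 = 1  t=0,i=2
  ... -> #   bit 0 = 1  t=0,i=8
  bits 11110011 = 243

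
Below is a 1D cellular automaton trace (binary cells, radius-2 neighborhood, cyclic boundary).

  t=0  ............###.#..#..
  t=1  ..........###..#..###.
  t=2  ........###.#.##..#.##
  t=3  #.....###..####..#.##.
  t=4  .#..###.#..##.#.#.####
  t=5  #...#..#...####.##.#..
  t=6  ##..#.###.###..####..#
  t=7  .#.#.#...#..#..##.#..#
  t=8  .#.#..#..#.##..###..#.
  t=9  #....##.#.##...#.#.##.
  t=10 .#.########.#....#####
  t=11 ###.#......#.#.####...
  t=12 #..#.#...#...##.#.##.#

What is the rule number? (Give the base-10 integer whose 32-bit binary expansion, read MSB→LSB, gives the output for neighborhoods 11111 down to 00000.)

493136346

  #####|.  b31=0 t=10,i=5
  ####.|.  b30=0 t=3,i=13
  ###.#|.  b29=0 t=0,i=14
  ###..|#  b28=1 t=1,i=12
  ##.##|#  b27=1 t=5,i=15
  ##.#.|#  b26=1 t=0,i=15
  ##..#|.  b25=0 t=1,i=13
  ##...|#  b24=1 t=1,i=21
  #.###|.  b23=0 t=4,i=18
  #.##.|#  b22=1 t=2,i=14
  #.#.#|#  b21=1 t=2,i=12
  #.#..|.  b20=0 t=0,i=16
  #..##|.  b19=0 t=1,i=17
  #..#.|#  b18=1 t=0,i=18
  #...#|.  b17=0 t=5,i=2
  #....|.  b16=0 t=0,i=21
  .####|#  b15=1 t=3,i=12
  .###.|.  b14=0 t=0,i=13
  .##.#|#  b13=1 t=3,i=20
  .##..|.  b12=0 t=2,i=15
  .#.##|#  b11=1 t=2,i=13
  .#.#.|.  b10=0 t=4,i=15
  .#..#|.  b9=0 t=0,i=17
  .#...|#  b8=1 t=0,i=20
  ..###|#  b7=1 t=0,i=12
  ..##.|#  b6=1 t=4,i=11
  ..#.#|.  b5=0 t=2,i=18
  ..#..|#  b4=1 t=0,i=19
  ...##|#  b3=1 t=0,i=11
  ...#.|.  b2=0 t=5,i=3
  ....#|#  b1=1 t=0,i=10
  .....|.  b0=0 t=0,i=0
  bits 00011101011001001010100111011010 = 493136346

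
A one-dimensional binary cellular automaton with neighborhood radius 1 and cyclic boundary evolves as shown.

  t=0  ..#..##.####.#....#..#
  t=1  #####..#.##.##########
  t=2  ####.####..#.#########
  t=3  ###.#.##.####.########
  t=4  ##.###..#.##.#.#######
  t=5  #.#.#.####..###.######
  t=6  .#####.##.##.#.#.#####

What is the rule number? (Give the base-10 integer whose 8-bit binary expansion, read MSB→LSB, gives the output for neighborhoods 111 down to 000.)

183

  ###|#  b7=1 t=0,i=9
  ##.|.  b6=0 t=0,i=6
  #.#|#  b5=1 t=0,i=7
  #..|#  b4=1 t=0,i=0
  .##|.  b3=0 t=0,i=5
  .#.|#  b2=1 t=0,i=2
  ..#|#  b1=1 t=0,i=1
  ...|#  b0=1 t=0,i=15
  bits 10110111 = 183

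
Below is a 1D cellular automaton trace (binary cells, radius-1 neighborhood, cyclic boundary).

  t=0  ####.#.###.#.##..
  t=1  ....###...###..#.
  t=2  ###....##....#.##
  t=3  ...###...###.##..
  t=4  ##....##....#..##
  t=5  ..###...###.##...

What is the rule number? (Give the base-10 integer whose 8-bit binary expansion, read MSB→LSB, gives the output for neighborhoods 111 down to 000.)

53

  [7] ### => .  t=0,i=1
  [6] ##. => .  t=0,i=3
  [5] #.# => #  t=0,i=4
  [4] #.. => #  t=0,i=15
  [3] .## => .  t=0,i=0
  [2] .#. => #  t=0,i=5
  [1] ..# => .  t=0,i=16
  [0] ... => #  t=1,i=0
  bits 00110101 = 53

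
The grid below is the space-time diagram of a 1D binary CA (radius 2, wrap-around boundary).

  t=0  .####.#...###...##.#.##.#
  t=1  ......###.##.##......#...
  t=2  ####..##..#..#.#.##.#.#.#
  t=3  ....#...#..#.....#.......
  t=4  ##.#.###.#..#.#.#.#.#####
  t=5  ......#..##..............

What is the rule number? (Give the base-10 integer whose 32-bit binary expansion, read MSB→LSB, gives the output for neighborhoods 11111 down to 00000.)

55722885

  [31] ##### => .  t=2,i=1
  [30] ####. => .  t=0,i=3
  [29] ###.# => .  t=0,i=4
  [28] ###.. => .  t=0,i=12
  [27] ##.## => .  t=1,i=9
  [26] ##.#. => .  t=0,i=5
  [25] ##..# => #  t=2,i=4
  [24] ##... => #  t=0,i=13
  [23] #.### => .  t=0,i=1
  [22] #.##. => #  t=0,i=21
  [21] #.#.# => .  t=0,i=19
  [20] #.#.. => #  t=0,i=6
  [19] #..## => .  t=2,i=5
  [18] #..#. => .  t=2,i=9
  [17] #...# => #  t=0,i=8
  [16] #.... => .  t=1,i=16
  [15] .#### => .  t=0,i=2
  [14] .###. => #  t=0,i=11
  [13] .##.# => .  t=0,i=17
  [12] .##.. => .  t=1,i=14
  [11] .#.## => .  t=0,i=0
  [10] .#.#. => .  t=2,i=14
  [9] .#..# => #  t=2,i=11
  [8] .#... => #  t=0,i=7
  [7] ..### => #  t=0,i=10
  [6] ..##. => .  t=0,i=16
  [5] ..#.# => .  t=2,i=13
  [4] ..#.. => .  t=1,i=21
  [3] ...## => .  t=0,i=9
  [2] ...#. => #  t=1,i=20
  [1] ....# => .  t=1,i=4
  [0] ..... => #  t=1,i=0
  bits 00000011010100100100001110000101 = 55722885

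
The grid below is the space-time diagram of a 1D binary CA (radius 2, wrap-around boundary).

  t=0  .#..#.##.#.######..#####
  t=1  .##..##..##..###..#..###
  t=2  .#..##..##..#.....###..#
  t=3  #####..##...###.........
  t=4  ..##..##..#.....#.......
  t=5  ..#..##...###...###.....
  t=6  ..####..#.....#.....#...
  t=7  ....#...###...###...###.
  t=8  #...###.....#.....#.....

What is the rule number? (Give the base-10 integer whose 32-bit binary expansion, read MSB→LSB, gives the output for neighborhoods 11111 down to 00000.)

3766161232

  #####|#  b31=1 t=0,i=13
  ####.|#  b30=1 t=0,i=15
  ###.#|#  b29=1 t=0,i=23
  ###..|.  b28=0 t=0,i=16
  ##.##|.  b27=0 t=1,i=0
  ##.#.|.  b26=0 t=0,i=0
  ##..#|.  b25=0 t=0,i=17
  ##...|.  b24=0 t=3,i=9
  #.###|.  b23=0 t=0,i=11
  #.##.|#  b22=1 t=0,i=6
  #.#.#|#  b21=1 t=0,i=9
  #.#..|#  b20=1 t=0,i=1
  #..##|#  b19=1 t=0,i=18
  #..#.|.  b18=0 t=0,i=3
  #...#|#  b17=1 t=3,i=10
  #....|#  b16=1 t=2,i=14
  .####|.  b15=0 t=0,i=12
  .###.|.  b14=0 t=1,i=14
  .##.#|.  b13=0 t=0,i=7
  .##..|.  b12=0 t=1,i=2
  .#.##|#  b11=1 t=0,i=5
  .#.#.|#  b10=1 t=2,i=0
  .#..#|#  b9=1 t=0,i=2
  .#...|#  b8=1 t=2,i=13
  ..###|.  b7=0 t=0,i=19
  ..##.|#  b6=1 t=1,i=5
  ..#.#|.  b5=0 t=0,i=4
  ..#..|#  b4=1 t=1,i=18
  ...##|.  b3=0 t=2,i=17
  ...#.|.  b2=0 t=4,i=15
  ....#|.  b1=0 t=2,i=16
  .....|.  b0=0 t=2,i=15
  bits 11100000011110110000111101010000 = 3766161232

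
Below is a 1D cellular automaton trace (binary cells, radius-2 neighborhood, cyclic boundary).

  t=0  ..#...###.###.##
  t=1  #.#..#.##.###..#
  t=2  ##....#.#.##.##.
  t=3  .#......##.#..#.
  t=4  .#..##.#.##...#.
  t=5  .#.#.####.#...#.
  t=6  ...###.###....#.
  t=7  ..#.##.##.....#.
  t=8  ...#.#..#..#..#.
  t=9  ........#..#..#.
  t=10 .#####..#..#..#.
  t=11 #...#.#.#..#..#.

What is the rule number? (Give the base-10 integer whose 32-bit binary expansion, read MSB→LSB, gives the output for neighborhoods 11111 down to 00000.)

1722316825

  [31] ##### => .  t=10,i=3
  [30] ####. => #  t=5,i=7
  [29] ###.# => #  t=0,i=8
  [28] ###.. => .  t=1,i=12
  [27] ##.## => .  t=0,i=9
  [26] ##.#. => #  t=1,i=1
  [25] ##..# => #  t=0,i=0
  [24] ##... => .  t=2,i=2
  [23] #.### => #  t=0,i=10
  [22] #.##. => .  t=0,i=14
  [21] #.#.# => #  t=2,i=8
  [20] #.#.. => .  t=1,i=2
  [19] #..## => #  t=1,i=14
  [18] #..#. => .  t=0,i=1
  [17] #...# => .  t=0,i=4
  [16] #.... => .  t=2,i=3
  [15] .#### => .  t=5,i=6
  [14] .###. => #  t=0,i=7
  [13] .##.# => #  t=1,i=0
  [12] .##.. => #  t=0,i=15
  [11] .#.## => #  t=1,i=6
  [10] .#.#. => .  t=2,i=7
  [9] .#..# => .  t=1,i=3
  [8] .#... => .  t=0,i=3
  [7] ..### => .  t=0,i=6
  [6] ..##. => .  t=1,i=15
  [5] ..#.# => .  t=1,i=5
  [4] ..#.. => #  t=0,i=2
  [3] ...## => #  t=0,i=5
  [2] ...#. => .  t=2,i=5
  [1] ....# => .  t=2,i=4
  [0] ..... => #  t=3,i=4
  bits 01100110101010000111100000011001 = 1722316825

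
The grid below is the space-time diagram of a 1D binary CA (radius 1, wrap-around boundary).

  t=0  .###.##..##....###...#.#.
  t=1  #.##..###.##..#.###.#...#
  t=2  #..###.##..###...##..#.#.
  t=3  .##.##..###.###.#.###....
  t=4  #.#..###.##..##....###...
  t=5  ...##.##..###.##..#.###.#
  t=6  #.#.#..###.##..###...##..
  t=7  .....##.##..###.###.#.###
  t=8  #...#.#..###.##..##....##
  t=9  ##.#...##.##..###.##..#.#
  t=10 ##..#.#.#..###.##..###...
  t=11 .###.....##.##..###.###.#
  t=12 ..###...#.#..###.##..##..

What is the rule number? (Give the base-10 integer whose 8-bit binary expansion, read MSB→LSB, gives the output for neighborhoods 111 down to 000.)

210

  ###|#  b7=1 t=0,i=2
  ##.|#  b6=1 t=0,i=3
  #.#|.  b5=0 t=0,i=4
  #..|#  b4=1 t=0,i=7
  .##|.  b3=0 t=0,i=1
  .#.|.  b2=0 t=0,i=21
  ..#|#  b1=1 t=0,i=0
  ...|.  b0=0 t=0,i=12
  bits 11010010 = 210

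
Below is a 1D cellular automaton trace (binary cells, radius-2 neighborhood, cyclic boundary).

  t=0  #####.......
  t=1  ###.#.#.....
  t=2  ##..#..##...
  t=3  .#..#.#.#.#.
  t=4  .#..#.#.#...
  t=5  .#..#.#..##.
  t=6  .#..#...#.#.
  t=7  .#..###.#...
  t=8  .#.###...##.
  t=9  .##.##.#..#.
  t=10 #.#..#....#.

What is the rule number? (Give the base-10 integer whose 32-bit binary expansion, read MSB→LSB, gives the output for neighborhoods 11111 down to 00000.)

2418801072

  nb #####: next=#  (t=0,i=2, bit31=1)
  nb ####.: next=.  (t=0,i=3, bit30=0)
  nb ###.#: next=.  (t=1,i=2, bit29=0)
  nb ###..: next=#  (t=0,i=4, bit28=1)
  nb ##.##: next=.  (t=9,i=3, bit27=0)
  nb ##.#.: next=.  (t=1,i=3, bit26=0)
  nb ##..#: next=.  (t=2,i=2, bit25=0)
  nb ##...: next=.  (t=0,i=5, bit24=0)
  nb #.###: next=.  (t=8,i=3, bit23=0)
  nb #.##.: next=.  (t=9,i=4, bit22=0)
  nb #.#.#: next=#  (t=1,i=4, bit21=1)
  nb #.#..: next=.  (t=1,i=6, bit20=0)
  nb #..##: next=#  (t=2,i=6, bit19=1)
  nb #..#.: next=.  (t=2,i=3, bit18=0)
  nb #...#: next=#  (t=2,i=10, bit17=1)
  nb #....: next=#  (t=0,i=6, bit16=1)
  nb .####: next=#  (t=0,i=1, bit15=1)
  nb .###.: next=#  (t=1,i=1, bit14=1)
  nb .##.#: next=#  (t=9,i=2, bit13=1)
  nb .##..: next=#  (t=2,i=1, bit12=1)
  nb .#.##: next=#  (t=8,i=2, bit11=1)
  nb .#.#.: next=.  (t=1,i=5, bit10=0)
  nb .#..#: next=.  (t=2,i=5, bit9=0)
  nb .#...: next=#  (t=1,i=7, bit8=1)
  nb ..###: next=#  (t=0,i=0, bit7=1)
  nb ..##.: next=.  (t=2,i=0, bit6=0)
  nb ..#.#: next=#  (t=3,i=4, bit5=1)
  nb ..#..: next=#  (t=2,i=4, bit4=1)
  nb ...##: next=.  (t=0,i=11, bit3=0)
  nb ...#.: next=.  (t=4,i=0, bit2=0)
  nb ....#: next=.  (t=0,i=10, bit1=0)
  nb .....: next=.  (t=0,i=7, bit0=0)
  bits 10010000001010111111100110110000 = 2418801072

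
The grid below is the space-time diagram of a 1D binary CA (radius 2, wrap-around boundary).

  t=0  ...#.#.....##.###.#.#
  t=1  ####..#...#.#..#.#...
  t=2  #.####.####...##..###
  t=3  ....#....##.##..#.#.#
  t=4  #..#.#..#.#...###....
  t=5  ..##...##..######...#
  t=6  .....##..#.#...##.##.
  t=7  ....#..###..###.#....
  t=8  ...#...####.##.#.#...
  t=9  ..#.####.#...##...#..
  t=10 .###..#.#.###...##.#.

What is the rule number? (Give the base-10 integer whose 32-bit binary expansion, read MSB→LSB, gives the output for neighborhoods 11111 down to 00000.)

1443260844

  [31] ##### => .  t=5,i=13
  [30] ####. => #  t=1,i=2
  [29] ###.# => .  t=0,i=16
  [28] ###.. => #  t=1,i=3
  [27] ##.## => .  t=0,i=13
  [26] ##.#. => #  t=0,i=17
  [25] ##..# => #  t=1,i=4
  [24] ##... => .  t=2,i=11
  [23] #.### => .  t=0,i=14
  [22] #.##. => .  t=3,i=12
  [21] #.#.# => .  t=0,i=18
  [20] #.#.. => .  t=0,i=5
  [19] #..## => .  t=2,i=17
  [18] #..#. => #  t=1,i=5
  [17] #...# => #  t=0,i=1
  [16] #.... => .  t=0,i=7
  [15] .#### => .  t=1,i=1
  [14] .###. => #  t=0,i=15
  [13] .##.# => #  t=0,i=12
  [12] .##.. => .  t=2,i=15
  [11] .#.## => #  t=9,i=3
  [10] .#.#. => .  t=0,i=4
  [9] .#..# => .  t=1,i=13
  [8] .#... => #  t=0,i=0
  [7] ..### => #  t=1,i=0
  [6] ..##. => .  t=0,i=11
  [5] ..#.# => #  t=0,i=3
  [4] ..#.. => .  t=1,i=6
  [3] ...## => #  t=0,i=10
  [2] ...#. => #  t=0,i=2
  [1] ....# => .  t=0,i=9
  [0] ..... => .  t=0,i=8
  bits 01010110000001100110100110101100 = 1443260844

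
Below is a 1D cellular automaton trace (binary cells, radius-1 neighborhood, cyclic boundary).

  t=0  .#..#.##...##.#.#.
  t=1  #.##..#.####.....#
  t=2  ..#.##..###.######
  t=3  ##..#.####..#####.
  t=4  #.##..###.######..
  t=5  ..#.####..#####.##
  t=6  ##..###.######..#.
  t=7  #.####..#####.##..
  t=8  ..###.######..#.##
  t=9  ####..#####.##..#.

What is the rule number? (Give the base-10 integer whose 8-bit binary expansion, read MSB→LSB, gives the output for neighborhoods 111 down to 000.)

155

  nb ###: next=#  (t=1,i=9, bit7=1)
  nb ##.: next=.  (t=0,i=7, bit6=0)
  nb #.#: next=.  (t=0,i=5, bit5=0)
  nb #..: next=#  (t=0,i=2, bit4=1)
  nb .##: next=#  (t=0,i=6, bit3=1)
  nb .#.: next=.  (t=0,i=1, bit2=0)
  nb ..#: next=#  (t=0,i=0, bit1=1)
  nb ...: next=#  (t=0,i=9, bit0=1)
  bits 10011011 = 155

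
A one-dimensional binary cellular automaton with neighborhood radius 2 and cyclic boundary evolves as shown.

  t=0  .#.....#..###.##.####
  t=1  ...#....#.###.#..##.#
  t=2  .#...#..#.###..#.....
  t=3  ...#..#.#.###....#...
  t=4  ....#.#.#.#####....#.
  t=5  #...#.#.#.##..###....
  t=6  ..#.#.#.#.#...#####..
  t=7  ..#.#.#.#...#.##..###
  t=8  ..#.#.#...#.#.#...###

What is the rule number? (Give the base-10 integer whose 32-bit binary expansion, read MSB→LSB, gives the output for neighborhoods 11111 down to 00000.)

  ##### -> .   bit 31 = 0  t=4,i=12
  ####. -> .   bit 30 = 0  t=0,i=19
  ###.# -> #   bit 29 = 1  t=0,i=12
  ###.. -> #   bit 28 = 1  t=2,i=12
  ##.## -> .   bit 27 = 0  t=0,i=13
  ##.#. -> .   bit 26 = 0  t=0,i=0
  ##..# -> .   bit 25 = 0  t=2,i=13
  ##... -> #   bit 24 = 1  t=3,i=13
  #.### -> #   bit 23 = 1  t=0,i=17
  #.##. -> #   bit 22 = 1  t=0,i=14
  #.#.# -> #   bit 21 = 1  t=3,i=8
  #.#.. -> .   bit 20 = 0  t=0,i=1
  #..## -> .   bit 19 = 0  t=0,i=9
  #..#. -> .   bit 18 = 0  t=2,i=7
  #...# -> #   bit 17 = 1  t=1,i=1
  #.... -> #   bit 16 = 1  t=0,i=3
  .#### -> #   bit 15 = 1  t=0,i=18
  .###. -> #   bit 14 = 1  t=0,i=11
  .##.# -> .   bit 13 = 0  t=0,i=15
  .##.. -> .   bit 12 = 0  t=5,i=11
  .#.## -> .   bit 11 = 0  t=1,i=9
  .#.#. -> .   bit 10 = 0  t=3,i=7
  .#..# -> #   bit 9 = 1  t=0,i=8
  .#... -> .   bit 8 = 0  t=0,i=2
  ..### -> #   bit 7 = 1  t=0,i=10
  ..##. -> .   bit 6 = 0  t=1,i=17
  ..#.# -> #   bit 5 = 1  t=1,i=8
  ..#.. -> .   bit 4 = 0  t=0,i=7
  ...## -> .   bit 3 = 0  t=6,i=13
  ...#. -> .   bit 2 = 0  t=0,i=6
  ....# -> .   bit 1 = 0  t=0,i=5
  ..... -> .   bit 0 = 0  t=0,i=4
  bits 00110001111000111100001010100000 = 837010080

837010080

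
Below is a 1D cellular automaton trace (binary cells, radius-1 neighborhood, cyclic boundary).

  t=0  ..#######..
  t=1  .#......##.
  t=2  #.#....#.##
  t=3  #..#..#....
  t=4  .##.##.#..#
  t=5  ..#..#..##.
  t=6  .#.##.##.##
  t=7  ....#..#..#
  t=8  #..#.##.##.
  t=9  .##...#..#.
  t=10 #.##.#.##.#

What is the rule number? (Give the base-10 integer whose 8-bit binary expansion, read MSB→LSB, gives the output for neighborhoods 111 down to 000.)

  ### -> .   bit 7 = 0  t=0,i=3
  ##. -> #   bit 6 = 1  t=0,i=8
  #.# -> .   bit 5 = 0  t=2,i=1
  #.. -> #   bit 4 = 1  t=0,i=9
  .## -> .   bit 3 = 0  t=0,i=2
  .#. -> .   bit 2 = 0  t=1,i=1
  ..# -> #   bit 1 = 1  t=0,i=1
  ... -> .   bit 0 = 0  t=0,i=0
  bits 01010010 = 82

82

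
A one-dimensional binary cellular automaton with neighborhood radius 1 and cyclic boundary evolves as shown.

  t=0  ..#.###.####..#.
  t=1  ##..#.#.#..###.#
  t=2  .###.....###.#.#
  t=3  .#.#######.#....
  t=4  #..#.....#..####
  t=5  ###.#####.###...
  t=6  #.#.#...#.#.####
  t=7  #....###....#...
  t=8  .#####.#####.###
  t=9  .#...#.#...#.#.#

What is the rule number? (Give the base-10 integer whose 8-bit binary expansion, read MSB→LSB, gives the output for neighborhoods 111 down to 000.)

  ### -> .   bit 7 = 0  t=0,i=5
  ##. -> #   bit 6 = 1  t=0,i=6
  #.# -> .   bit 5 = 0  t=0,i=3
  #.. -> #   bit 4 = 1  t=0,i=12
  .## -> #   bit 3 = 1  t=0,i=4
  .#. -> .   bit 2 = 0  t=0,i=2
  ..# -> #   bit 1 = 1  t=0,i=1
  ... -> #   bit 0 = 1  t=0,i=0
  bits 01011011 = 91

91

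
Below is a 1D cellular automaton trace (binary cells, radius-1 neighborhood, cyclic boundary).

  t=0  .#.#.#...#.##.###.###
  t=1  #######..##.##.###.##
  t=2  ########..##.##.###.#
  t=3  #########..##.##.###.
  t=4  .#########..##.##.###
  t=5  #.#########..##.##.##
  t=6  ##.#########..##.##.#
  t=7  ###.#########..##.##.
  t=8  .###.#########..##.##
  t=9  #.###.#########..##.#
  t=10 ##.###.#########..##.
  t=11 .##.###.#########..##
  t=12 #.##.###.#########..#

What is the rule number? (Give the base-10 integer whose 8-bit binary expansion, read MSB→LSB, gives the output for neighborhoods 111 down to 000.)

  nb ###: next=#  (t=0,i=15, bit7=1)
  nb ##.: next=#  (t=0,i=12, bit6=1)
  nb #.#: next=#  (t=0,i=0, bit5=1)
  nb #..: next=#  (t=0,i=6, bit4=1)
  nb .##: next=.  (t=0,i=11, bit3=0)
  nb .#.: next=#  (t=0,i=1, bit2=1)
  nb ..#: next=.  (t=0,i=8, bit1=0)
  nb ...: next=.  (t=0,i=7, bit0=0)
  bits 11110100 = 244

244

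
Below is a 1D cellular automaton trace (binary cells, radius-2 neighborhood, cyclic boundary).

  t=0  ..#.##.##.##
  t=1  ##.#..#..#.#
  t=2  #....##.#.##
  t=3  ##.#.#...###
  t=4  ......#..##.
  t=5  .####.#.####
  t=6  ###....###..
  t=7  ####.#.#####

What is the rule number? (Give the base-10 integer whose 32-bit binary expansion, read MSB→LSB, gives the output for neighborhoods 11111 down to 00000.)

462215635

  nb #####: next=.  (t=3,i=11, bit31=0)
  nb ####.: next=.  (t=3,i=0, bit30=0)
  nb ###.#: next=.  (t=1,i=1, bit29=0)
  nb ###..: next=#  (t=2,i=0, bit28=1)
  nb ##.##: next=#  (t=0,i=6, bit27=1)
  nb ##.#.: next=.  (t=1,i=2, bit26=0)
  nb ##..#: next=#  (t=0,i=0, bit25=1)
  nb ##...: next=#  (t=2,i=1, bit24=1)
  nb #.###: next=#  (t=1,i=11, bit23=1)
  nb #.##.: next=.  (t=0,i=4, bit22=0)
  nb #.#.#: next=.  (t=2,i=8, bit21=0)
  nb #.#..: next=.  (t=1,i=3, bit20=0)
  nb #..##: next=#  (t=4,i=8, bit19=1)
  nb #..#.: next=#  (t=0,i=1, bit18=1)
  nb #...#: next=.  (t=3,i=7, bit17=0)
  nb #....: next=.  (t=2,i=2, bit16=0)
  nb .####: next=#  (t=3,i=10, bit15=1)
  nb .###.: next=#  (t=1,i=0, bit14=1)
  nb .##.#: next=.  (t=0,i=5, bit13=0)
  nb .##..: next=#  (t=0,i=11, bit12=1)
  nb .#.##: next=#  (t=0,i=3, bit11=1)
  nb .#.#.: next=.  (t=3,i=4, bit10=0)
  nb .#..#: next=.  (t=1,i=4, bit9=0)
  nb .#...: next=#  (t=3,i=6, bit8=1)
  nb ..###: next=#  (t=3,i=9, bit7=1)
  nb ..##.: next=#  (t=2,i=5, bit6=1)
  nb ..#.#: next=.  (t=0,i=2, bit5=0)
  nb ..#..: next=#  (t=1,i=6, bit4=1)
  nb ...##: next=.  (t=2,i=4, bit3=0)
  nb ...#.: next=.  (t=4,i=5, bit2=0)
  nb ....#: next=#  (t=2,i=3, bit1=1)
  nb .....: next=#  (t=4,i=1, bit0=1)
  bits 00011011100011001101100111010011 = 462215635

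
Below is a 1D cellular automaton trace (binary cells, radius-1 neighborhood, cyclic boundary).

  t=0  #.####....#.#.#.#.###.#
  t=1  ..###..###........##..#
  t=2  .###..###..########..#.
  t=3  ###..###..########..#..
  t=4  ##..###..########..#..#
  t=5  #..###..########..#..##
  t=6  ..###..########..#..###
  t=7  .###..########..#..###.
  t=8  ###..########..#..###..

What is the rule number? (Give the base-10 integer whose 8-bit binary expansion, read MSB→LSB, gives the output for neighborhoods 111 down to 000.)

139

  [7] ### => #  t=0,i=3
  [6] ##. => .  t=0,i=0
  [5] #.# => .  t=0,i=1
  [4] #.. => .  t=0,i=6
  [3] .## => #  t=0,i=2
  [2] .#. => .  t=0,i=10
  [1] ..# => #  t=0,i=9
  [0] ... => #  t=0,i=7
  bits 10001011 = 139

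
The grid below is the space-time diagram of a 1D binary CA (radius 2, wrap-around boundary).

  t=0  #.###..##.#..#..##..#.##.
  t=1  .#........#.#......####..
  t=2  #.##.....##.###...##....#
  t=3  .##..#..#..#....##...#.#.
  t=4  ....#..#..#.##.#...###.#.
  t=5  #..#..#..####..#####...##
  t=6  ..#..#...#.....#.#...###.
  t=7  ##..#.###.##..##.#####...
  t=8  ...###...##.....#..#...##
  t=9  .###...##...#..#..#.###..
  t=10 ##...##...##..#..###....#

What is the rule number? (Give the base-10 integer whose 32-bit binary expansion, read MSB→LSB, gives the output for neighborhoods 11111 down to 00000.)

2287405484

  [31] ##### => #  t=5,i=17
  [30] ####. => .  t=1,i=21
  [29] ###.# => .  t=4,i=21
  [28] ###.. => .  t=0,i=4
  [27] ##.## => #  t=2,i=1
  [26] ##.#. => .  t=0,i=9
  [25] ##..# => .  t=0,i=5
  [24] ##... => .  t=1,i=23
  [23] #.### => .  t=0,i=2
  [22] #.##. => #  t=0,i=22
  [21] #.#.# => .  t=0,i=0
  [20] #.#.. => #  t=0,i=10
  [19] #..## => .  t=0,i=6
  [18] #..#. => #  t=0,i=12
  [17] #...# => #  t=1,i=24
  [16] #.... => #  t=1,i=3
  [15] .#### => .  t=1,i=20
  [14] .###. => .  t=0,i=3
  [13] .##.# => .  t=0,i=8
  [12] .##.. => .  t=0,i=17
  [11] .#.## => #  t=0,i=1
  [10] .#.#. => .  t=1,i=11
  [9] .#..# => .  t=0,i=11
  [8] .#... => #  t=1,i=2
  [7] ..### => #  t=1,i=19
  [6] ..##. => .  t=0,i=7
  [5] ..#.# => #  t=0,i=20
  [4] ..#.. => .  t=0,i=13
  [3] ...## => #  t=1,i=18
  [2] ...#. => #  t=1,i=0
  [1] ....# => .  t=1,i=8
  [0] ..... => .  t=1,i=4
  bits 10001000010101110000100110101100 = 2287405484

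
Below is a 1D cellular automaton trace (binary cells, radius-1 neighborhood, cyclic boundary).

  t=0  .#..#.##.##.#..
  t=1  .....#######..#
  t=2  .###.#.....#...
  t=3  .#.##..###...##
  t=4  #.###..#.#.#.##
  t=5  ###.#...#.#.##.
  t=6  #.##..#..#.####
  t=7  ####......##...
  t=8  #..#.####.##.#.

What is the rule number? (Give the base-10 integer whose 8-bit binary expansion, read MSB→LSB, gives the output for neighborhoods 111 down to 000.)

  nb ###: next=.  (t=1,i=6, bit7=0)
  nb ##.: next=#  (t=0,i=7, bit6=1)
  nb #.#: next=#  (t=0,i=5, bit5=1)
  nb #..: next=.  (t=0,i=2, bit4=0)
  nb .##: next=#  (t=0,i=6, bit3=1)
  nb .#.: next=.  (t=0,i=1, bit2=0)
  nb ..#: next=.  (t=0,i=0, bit1=0)
  nb ...: next=#  (t=0,i=14, bit0=1)
  bits 01101001 = 105

105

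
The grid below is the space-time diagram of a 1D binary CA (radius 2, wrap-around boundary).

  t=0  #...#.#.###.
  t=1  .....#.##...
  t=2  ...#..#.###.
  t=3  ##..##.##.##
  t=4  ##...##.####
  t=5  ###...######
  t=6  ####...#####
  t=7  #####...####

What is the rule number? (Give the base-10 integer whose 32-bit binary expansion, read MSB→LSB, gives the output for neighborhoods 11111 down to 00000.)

3649420802

  nb #####: next=#  (t=4,i=10, bit31=1)
  nb ####.: next=#  (t=3,i=0, bit30=1)
  nb ###.#: next=.  (t=0,i=10, bit29=0)
  nb ###..: next=#  (t=2,i=10, bit28=1)
  nb ##.##: next=#  (t=3,i=6, bit27=1)
  nb ##.#.: next=.  (t=0,i=11, bit26=0)
  nb ##..#: next=.  (t=3,i=2, bit25=0)
  nb ##...: next=#  (t=1,i=9, bit24=1)
  nb #.###: next=#  (t=0,i=8, bit23=1)
  nb #.##.: next=.  (t=1,i=7, bit22=0)
  nb #.#.#: next=.  (t=0,i=6, bit21=0)
  nb #.#..: next=.  (t=0,i=0, bit20=0)
  nb #..##: next=.  (t=3,i=3, bit19=0)
  nb #..#.: next=#  (t=2,i=5, bit18=1)
  nb #...#: next=.  (t=0,i=2, bit17=0)
  nb #....: next=#  (t=1,i=10, bit16=1)
  nb .####: next=#  (t=3,i=11, bit15=1)
  nb .###.: next=.  (t=0,i=9, bit14=0)
  nb .##.#: next=#  (t=3,i=5, bit13=1)
  nb .##..: next=#  (t=1,i=8, bit12=1)
  nb .#.##: next=#  (t=0,i=7, bit11=1)
  nb .#.#.: next=#  (t=0,i=5, bit10=1)
  nb .#..#: next=#  (t=2,i=4, bit9=1)
  nb .#...: next=.  (t=0,i=1, bit8=0)
  nb ..###: next=.  (t=5,i=6, bit7=0)
  nb ..##.: next=.  (t=3,i=4, bit6=0)
  nb ..#.#: next=.  (t=0,i=4, bit5=0)
  nb ..#..: next=.  (t=2,i=3, bit4=0)
  nb ...##: next=.  (t=4,i=4, bit3=0)
  nb ...#.: next=.  (t=0,i=3, bit2=0)
  nb ....#: next=#  (t=1,i=3, bit1=1)
  nb .....: next=.  (t=1,i=0, bit0=0)
  bits 11011001100001011011111000000010 = 3649420802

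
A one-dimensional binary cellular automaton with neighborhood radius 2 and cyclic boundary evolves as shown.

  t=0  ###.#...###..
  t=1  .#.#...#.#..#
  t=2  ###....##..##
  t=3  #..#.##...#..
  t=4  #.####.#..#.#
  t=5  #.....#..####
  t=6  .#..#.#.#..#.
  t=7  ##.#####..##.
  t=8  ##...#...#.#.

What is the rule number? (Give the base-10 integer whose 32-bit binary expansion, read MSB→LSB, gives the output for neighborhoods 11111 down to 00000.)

2238475322

  #####|#  b31=1 t=2,i=0
  ####.|.  b30=0 t=2,i=1
  ###.#|.  b29=0 t=0,i=2
  ###..|.  b28=0 t=0,i=10
  ##.##|.  b27=0 t=4,i=1
  ##.#.|#  b26=1 t=0,i=3
  ##..#|.  b25=0 t=0,i=11
  ##...|#  b24=1 t=2,i=3
  #.###|.  b23=0 t=4,i=2
  #.##.|#  b22=1 t=3,i=5
  #.#.#|#  b21=1 t=1,i=1
  #.#..|.  b20=0 t=0,i=4
  #..##|#  b19=1 t=0,i=12
  #..#.|#  b18=1 t=1,i=11
  #...#|.  b17=0 t=0,i=6
  #....|.  b16=0 t=2,i=4
  .####|.  b15=0 t=2,i=12
  .###.|#  b14=1 t=0,i=1
  .##.#|#  b13=1 t=4,i=0
  .##..|.  b12=0 t=2,i=8
  .#.##|#  b11=1 t=3,i=4
  .#.#.|#  b10=1 t=1,i=0
  .#..#|.  b9=0 t=1,i=10
  .#...|.  b8=0 t=0,i=5
  ..###|.  b7=0 t=0,i=0
  ..##.|.  b6=0 t=2,i=7
  ..#.#|#  b5=1 t=1,i=7
  ..#..|#  b4=1 t=3,i=0
  ...##|#  b3=1 t=0,i=7
  ...#.|.  b2=0 t=1,i=6
  ....#|#  b1=1 t=2,i=5
  .....|.  b0=0 t=5,i=3
  bits 10000101011011000110110000111010 = 2238475322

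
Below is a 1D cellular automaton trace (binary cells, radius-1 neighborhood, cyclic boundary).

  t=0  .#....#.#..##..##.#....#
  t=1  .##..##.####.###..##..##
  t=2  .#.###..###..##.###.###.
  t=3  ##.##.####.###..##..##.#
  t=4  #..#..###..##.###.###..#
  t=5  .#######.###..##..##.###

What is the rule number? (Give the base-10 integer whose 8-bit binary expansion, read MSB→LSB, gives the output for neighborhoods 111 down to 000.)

158

  ###|#  b7=1 t=1,i=9
  ##.|.  b6=0 t=0,i=12
  #.#|.  b5=0 t=0,i=0
  #..|#  b4=1 t=0,i=2
  .##|#  b3=1 t=0,i=11
  .#.|#  b2=1 t=0,i=1
  ..#|#  b1=1 t=0,i=5
  ...|.  b0=0 t=0,i=3
  bits 10011110 = 158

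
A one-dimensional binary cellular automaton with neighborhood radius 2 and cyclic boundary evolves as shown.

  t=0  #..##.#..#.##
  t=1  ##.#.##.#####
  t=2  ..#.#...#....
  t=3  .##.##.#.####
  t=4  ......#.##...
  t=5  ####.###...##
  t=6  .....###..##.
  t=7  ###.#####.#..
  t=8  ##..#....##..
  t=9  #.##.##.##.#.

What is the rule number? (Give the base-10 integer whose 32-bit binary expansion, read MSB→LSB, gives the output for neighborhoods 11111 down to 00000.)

378882541

  nb #####: next=.  (t=1,i=10, bit31=0)
  nb ####.: next=.  (t=1,i=0, bit30=0)
  nb ###.#: next=.  (t=1,i=1, bit29=0)
  nb ###..: next=#  (t=0,i=0, bit28=1)
  nb ##.##: next=.  (t=1,i=7, bit27=0)
  nb ##.#.: next=#  (t=0,i=5, bit26=1)
  nb ##..#: next=#  (t=0,i=1, bit25=1)
  nb ##...: next=.  (t=4,i=10, bit24=0)
  nb #.###: next=#  (t=0,i=11, bit23=1)
  nb #.##.: next=.  (t=1,i=5, bit22=0)
  nb #.#.#: next=.  (t=1,i=3, bit21=0)
  nb #.#..: next=#  (t=0,i=6, bit20=1)
  nb #..##: next=.  (t=0,i=2, bit19=0)
  nb #..#.: next=#  (t=0,i=8, bit18=1)
  nb #...#: next=.  (t=2,i=6, bit17=0)
  nb #....: next=#  (t=2,i=10, bit16=1)
  nb .####: next=.  (t=1,i=9, bit15=0)
  nb .###.: next=#  (t=0,i=12, bit14=1)
  nb .##.#: next=.  (t=0,i=4, bit13=0)
  nb .##..: next=.  (t=4,i=9, bit12=0)
  nb .#.##: next=#  (t=0,i=10, bit11=1)
  nb .#.#.: next=.  (t=2,i=3, bit10=0)
  nb .#..#: next=.  (t=0,i=7, bit9=0)
  nb .#...: next=#  (t=2,i=5, bit8=1)
  nb ..###: next=#  (t=5,i=11, bit7=1)
  nb ..##.: next=#  (t=0,i=3, bit6=1)
  nb ..#.#: next=#  (t=0,i=9, bit5=1)
  nb ..#..: next=.  (t=2,i=8, bit4=0)
  nb ...##: next=#  (t=5,i=10, bit3=1)
  nb ...#.: next=#  (t=2,i=1, bit2=1)
  nb ....#: next=.  (t=2,i=0, bit1=0)
  nb .....: next=#  (t=2,i=11, bit0=1)
  bits 00010110100101010100100111101101 = 378882541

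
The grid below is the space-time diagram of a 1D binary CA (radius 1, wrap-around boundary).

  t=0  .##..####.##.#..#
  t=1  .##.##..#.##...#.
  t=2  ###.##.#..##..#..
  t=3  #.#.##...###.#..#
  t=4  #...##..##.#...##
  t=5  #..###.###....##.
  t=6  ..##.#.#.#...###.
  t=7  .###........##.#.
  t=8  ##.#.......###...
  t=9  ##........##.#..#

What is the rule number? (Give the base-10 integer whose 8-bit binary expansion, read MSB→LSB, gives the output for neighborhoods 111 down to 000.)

  nb ###: next=.  (t=0,i=6, bit7=0)
  nb ##.: next=#  (t=0,i=2, bit6=1)
  nb #.#: next=.  (t=0,i=0, bit5=0)
  nb #..: next=.  (t=0,i=3, bit4=0)
  nb .##: next=#  (t=0,i=1, bit3=1)
  nb .#.: next=.  (t=0,i=13, bit2=0)
  nb ..#: next=#  (t=0,i=4, bit1=1)
  nb ...: next=.  (t=1,i=13, bit0=0)
  bits 01001010 = 74

74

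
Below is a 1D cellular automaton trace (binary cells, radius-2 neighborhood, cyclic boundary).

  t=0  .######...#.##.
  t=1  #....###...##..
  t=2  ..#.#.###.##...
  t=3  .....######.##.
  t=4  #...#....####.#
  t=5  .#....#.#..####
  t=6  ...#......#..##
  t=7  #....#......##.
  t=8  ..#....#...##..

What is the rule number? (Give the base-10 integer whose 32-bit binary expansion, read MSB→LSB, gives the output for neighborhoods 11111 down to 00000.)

  [31] ##### => .  t=0,i=3
  [30] ####. => #  t=0,i=5
  [29] ###.# => #  t=2,i=8
  [28] ###.. => #  t=0,i=6
  [27] ##.## => #  t=2,i=9
  [26] ##.#. => .  t=5,i=0
  [25] ##..# => .  t=0,i=14
  [24] ##... => #  t=0,i=7
  [23] #.### => #  t=2,i=6
  [22] #.##. => #  t=0,i=12
  [21] #.#.# => .  t=2,i=4
  [20] #.#.. => .  t=5,i=1
  [19] #..## => #  t=0,i=0
  [18] #..#. => .  t=1,i=14
  [17] #...# => .  t=0,i=8
  [16] #.... => #  t=1,i=2
  [15] .#### => .  t=0,i=2
  [14] .###. => #  t=1,i=6
  [13] .##.# => .  t=7,i=13
  [12] .##.. => .  t=0,i=13
  [11] .#.## => #  t=0,i=11
  [10] .#.#. => .  t=2,i=3
  [9] .#..# => .  t=5,i=9
  [8] .#... => .  t=1,i=1
  [7] ..### => .  t=0,i=1
  [6] ..##. => #  t=1,i=11
  [5] ..#.# => .  t=0,i=10
  [4] ..#.. => .  t=1,i=0
  [3] ...## => #  t=1,i=4
  [2] ...#. => .  t=0,i=9
  [1] ....# => .  t=1,i=3
  [0] ..... => .  t=2,i=14
  bits 01111001110010010100100001001000 = 2043234376

2043234376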